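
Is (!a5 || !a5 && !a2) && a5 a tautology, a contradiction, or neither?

(!a5 || !a5 && !a2) && a5
= !a5 && a5   — absorption
= false   — complement

contradiction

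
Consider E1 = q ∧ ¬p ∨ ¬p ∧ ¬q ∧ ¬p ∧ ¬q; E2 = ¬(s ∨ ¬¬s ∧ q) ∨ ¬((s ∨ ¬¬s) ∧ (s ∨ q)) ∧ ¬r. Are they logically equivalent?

E1: q ∧ ¬p ∨ ¬p ∧ ¬q ∧ ¬p ∧ ¬q
    = q ∧ ¬p ∨ ¬p ∧ ¬q   (idempotence)
    = ¬p   (distribution)
E2: ¬(s ∨ ¬¬s ∧ q) ∨ ¬((s ∨ ¬¬s) ∧ (s ∨ q)) ∧ ¬r
    = ¬(s ∨ ¬¬s ∧ q) ∨ ¬(s ∨ ¬¬s ∧ q) ∧ ¬r   (distribution)
    = ¬(s ∨ ¬¬s ∧ q)   (absorption)
    = ¬(s ∨ s ∧ q)   (double negation)
    = ¬s   (absorption)
These differ: at p=1, q=0, r=0, s=0, E1 = 0 but E2 = 1.

No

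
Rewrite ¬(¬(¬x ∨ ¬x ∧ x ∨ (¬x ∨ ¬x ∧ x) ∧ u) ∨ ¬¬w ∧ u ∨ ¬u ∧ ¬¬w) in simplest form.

¬(¬(¬x ∨ ¬x ∧ x ∨ (¬x ∨ ¬x ∧ x) ∧ u) ∨ ¬¬w ∧ u ∨ ¬u ∧ ¬¬w)
= ¬(¬(¬x ∨ ¬x ∧ x) ∨ ¬¬w ∧ u ∨ ¬u ∧ ¬¬w)   — absorption
= ¬(¬(¬x ∨ ¬x ∧ x) ∨ ¬¬w)   — distribution
= (¬x ∨ ¬x ∧ x) ∧ ¬w   — De Morgan
= ¬x ∧ ¬w   — complement / identity

¬x ∧ ¬w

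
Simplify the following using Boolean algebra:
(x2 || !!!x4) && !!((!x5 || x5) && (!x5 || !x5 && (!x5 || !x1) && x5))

(x2 || !!!x4) && !!((!x5 || x5) && (!x5 || !x5 && (!x5 || !x1) && x5))
= (x2 || !!!x4) && !!((!x5 || x5) && (!x5 || !x5 && x5))   (absorption)
= (x2 || !!!x4) && !!((!x5 || x5) && !x5)   (complement / identity)
= (x2 || !!!x4) && !!!x5   (complement / identity)
= (x2 || !!!x4) && !x5   (double negation)
= (x2 || !x4) && !x5   (double negation)

(x2 || !x4) && !x5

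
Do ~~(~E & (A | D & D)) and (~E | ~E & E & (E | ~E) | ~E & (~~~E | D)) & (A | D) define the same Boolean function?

Yes

E1: ~~(~E & (A | D & D))
    = ~~(~E & (A | D))
    = ~E & (A | D)
E2: (~E | ~E & E & (E | ~E) | ~E & (~~~E | D)) & (A | D)
    = (~E | ~E & E & (E | ~E) | ~E & (~E | D)) & (A | D)
    = (~E | ~E & E | ~E & (~E | D)) & (A | D)
    = (~E | ~E & (~E | D)) & (A | D)
    = (~E | ~E) & (A | D)
    = ~E & (A | D)
Both reduce to ~E & (A | D), so they are equivalent.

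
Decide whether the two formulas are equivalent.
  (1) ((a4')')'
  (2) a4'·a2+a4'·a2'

Yes

E1: ((a4')')'
    = a4'   [double negation]
E2: a4'·a2+a4'·a2'
    = a4'   [distribution]
Both reduce to a4', so they are equivalent.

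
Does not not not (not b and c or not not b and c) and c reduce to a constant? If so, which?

not not not (not b and c or not not b and c) and c
= not not not (not b and c or b and c) and c   [double negation]
= not not not c and c   [distribution]
= not c and c   [double negation]
= False   [complement]

yes, False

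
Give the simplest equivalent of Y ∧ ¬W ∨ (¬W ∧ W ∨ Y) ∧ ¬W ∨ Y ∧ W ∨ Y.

Y ∧ ¬W ∨ (¬W ∧ W ∨ Y) ∧ ¬W ∨ Y ∧ W ∨ Y
= Y ∧ ¬W ∨ Y ∧ ¬W ∨ Y ∧ W ∨ Y   [complement / identity]
= Y ∧ ¬W ∨ Y ∧ ¬W ∨ Y   [absorption]
= Y ∧ ¬W ∨ Y   [idempotence]
= Y   [absorption]

Y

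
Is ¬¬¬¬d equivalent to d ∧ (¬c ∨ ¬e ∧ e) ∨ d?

E1: ¬¬¬¬d
    = ¬¬d   (double negation)
    = d   (double negation)
E2: d ∧ (¬c ∨ ¬e ∧ e) ∨ d
    = d ∧ ¬c ∨ d   (complement / identity)
    = d   (absorption)
Both reduce to d, so they are equivalent.

Yes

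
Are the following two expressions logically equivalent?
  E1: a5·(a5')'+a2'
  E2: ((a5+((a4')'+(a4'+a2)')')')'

E1: a5·(a5')'+a2'
    = a5·a5+a2'
    = a5+a2'
E2: ((a5+((a4')'+(a4'+a2)')')')'
    = ((a5+a4'·(a4'+a2))')'
    = ((a5+a4')')'
    = a5+a4'
These differ: at a2=0, a4=1, a5=0, E1 = 1 but E2 = 0.

No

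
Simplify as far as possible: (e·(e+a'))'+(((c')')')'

e'+c

(e·(e+a'))'+(((c')')')'
= e'+(((c')')')'   (absorption)
= e'+(c')'   (double negation)
= e'+c   (double negation)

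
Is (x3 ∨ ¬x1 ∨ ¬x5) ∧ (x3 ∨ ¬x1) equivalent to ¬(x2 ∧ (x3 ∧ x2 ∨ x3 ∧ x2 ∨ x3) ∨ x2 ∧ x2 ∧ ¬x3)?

No

E1: (x3 ∨ ¬x1 ∨ ¬x5) ∧ (x3 ∨ ¬x1)
    = x3 ∨ ¬x1
E2: ¬(x2 ∧ (x3 ∧ x2 ∨ x3 ∧ x2 ∨ x3) ∨ x2 ∧ x2 ∧ ¬x3)
    = ¬(x2 ∧ (x3 ∧ x2 ∨ x3 ∧ x2 ∨ x3) ∨ x2 ∧ ¬x3)
    = ¬(x2 ∧ (x3 ∧ x2 ∨ x3) ∨ x2 ∧ ¬x3)
    = ¬(x2 ∧ x3 ∨ x2 ∧ ¬x3)
    = ¬x2
These differ: at x1=0, x2=1, x3=0, x5=1, E1 = 1 but E2 = 0.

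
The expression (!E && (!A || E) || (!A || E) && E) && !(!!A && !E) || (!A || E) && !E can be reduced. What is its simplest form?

(!E && (!A || E) || (!A || E) && E) && !(!!A && !E) || (!A || E) && !E
= (!A || E) && !(!!A && !E) || (!A || E) && !E   (distribution)
= (!A || E) && (!A || E) || (!A || E) && !E   (De Morgan)
= (!A || E || !E) && (!A || E)   (distribution)
= !A || E   (absorption)

!A || E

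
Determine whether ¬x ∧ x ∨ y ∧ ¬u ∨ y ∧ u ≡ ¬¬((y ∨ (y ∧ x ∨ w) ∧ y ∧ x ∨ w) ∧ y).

Yes

E1: ¬x ∧ x ∨ y ∧ ¬u ∨ y ∧ u
    = y ∧ ¬u ∨ y ∧ u
    = y
E2: ¬¬((y ∨ (y ∧ x ∨ w) ∧ y ∧ x ∨ w) ∧ y)
    = ¬¬((y ∨ y ∧ x ∨ w) ∧ y)
    = (y ∨ y ∧ x ∨ w) ∧ y
    = (y ∨ w) ∧ y
    = y
Both reduce to y, so they are equivalent.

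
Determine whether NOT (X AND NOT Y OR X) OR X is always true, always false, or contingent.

NOT (X AND NOT Y OR X) OR X
= NOT X OR X
= TRUE

always true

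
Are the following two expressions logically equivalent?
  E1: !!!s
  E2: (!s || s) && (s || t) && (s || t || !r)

E1: !!!s
    = !s   — double negation
E2: (!s || s) && (s || t) && (s || t || !r)
    = (s || t) && (s || t || !r)   — complement / identity
    = s || t   — absorption
These differ: at r=1, s=1, t=0, E1 = 0 but E2 = 1.

No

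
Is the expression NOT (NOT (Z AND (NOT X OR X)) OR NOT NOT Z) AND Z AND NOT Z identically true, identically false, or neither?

identically false

NOT (NOT (Z AND (NOT X OR X)) OR NOT NOT Z) AND Z AND NOT Z
= NOT (NOT Z OR NOT NOT Z) AND Z AND NOT Z   — complement / identity
= Z AND NOT Z AND Z AND NOT Z   — De Morgan
= Z AND NOT Z   — idempotence
= FALSE   — complement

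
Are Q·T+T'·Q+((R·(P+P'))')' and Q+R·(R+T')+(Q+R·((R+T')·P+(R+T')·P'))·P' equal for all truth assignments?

Yes

E1: Q·T+T'·Q+((R·(P+P'))')'
    = Q+((R·(P+P'))')'   [distribution]
    = Q+(R')'   [complement / identity]
    = Q+R   [double negation]
E2: Q+R·(R+T')+(Q+R·((R+T')·P+(R+T')·P'))·P'
    = Q+R·(R+T')+(Q+R·(R+T'))·P'   [distribution]
    = Q+R·(R+T')   [absorption]
    = Q+R   [absorption]
Both reduce to Q+R, so they are equivalent.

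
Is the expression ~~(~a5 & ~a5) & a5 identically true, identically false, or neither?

identically false

~~(~a5 & ~a5) & a5
= ~(a5 | a5) & a5   [De Morgan]
= ~a5 & a5   [idempotence]
= 0   [complement]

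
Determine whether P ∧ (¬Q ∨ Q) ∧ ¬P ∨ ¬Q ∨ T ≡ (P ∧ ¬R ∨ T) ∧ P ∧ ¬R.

E1: P ∧ (¬Q ∨ Q) ∧ ¬P ∨ ¬Q ∨ T
    = P ∧ ¬P ∨ ¬Q ∨ T   (complement / identity)
    = ¬Q ∨ T   (complement / identity)
E2: (P ∧ ¬R ∨ T) ∧ P ∧ ¬R
    = P ∧ ¬R   (absorption)
These differ: at P=0, Q=0, R=1, T=1, E1 = 1 but E2 = 0.

No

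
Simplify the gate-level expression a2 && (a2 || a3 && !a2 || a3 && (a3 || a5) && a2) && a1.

a2 && a1

a2 && (a2 || a3 && !a2 || a3 && (a3 || a5) && a2) && a1
= a2 && (a2 || a3 && !a2 || a3 && a2) && a1   — absorption
= a2 && (a2 || a3) && a1   — distribution
= a2 && a1   — absorption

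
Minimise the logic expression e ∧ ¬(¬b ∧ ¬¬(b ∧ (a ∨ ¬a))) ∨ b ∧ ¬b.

e ∧ ¬(¬b ∧ ¬¬(b ∧ (a ∨ ¬a))) ∨ b ∧ ¬b
= e ∧ ¬(¬b ∧ ¬¬b) ∨ b ∧ ¬b
= e ∧ ¬(¬b ∧ ¬¬b)
= e ∧ (b ∨ ¬b)
= e

e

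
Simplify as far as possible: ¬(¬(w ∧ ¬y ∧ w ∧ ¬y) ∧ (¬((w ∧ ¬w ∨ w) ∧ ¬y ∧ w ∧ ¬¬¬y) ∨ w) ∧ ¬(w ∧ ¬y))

¬(¬(w ∧ ¬y ∧ w ∧ ¬y) ∧ (¬((w ∧ ¬w ∨ w) ∧ ¬y ∧ w ∧ ¬¬¬y) ∨ w) ∧ ¬(w ∧ ¬y))
= ¬(¬(w ∧ ¬y ∧ w ∧ ¬y) ∧ (¬(w ∧ ¬y ∧ w ∧ ¬¬¬y) ∨ w) ∧ ¬(w ∧ ¬y))   — complement / identity
= ¬(¬(w ∧ ¬y ∧ w ∧ ¬y) ∧ (¬(w ∧ ¬y ∧ w ∧ ¬y) ∨ w) ∧ ¬(w ∧ ¬y))   — double negation
= ¬(¬(w ∧ ¬y ∧ w ∧ ¬y) ∧ ¬(w ∧ ¬y))   — absorption
= ¬(¬(w ∧ ¬y) ∧ ¬(w ∧ ¬y))   — idempotence
= w ∧ ¬y ∨ w ∧ ¬y   — De Morgan
= w ∧ ¬y   — idempotence

w ∧ ¬y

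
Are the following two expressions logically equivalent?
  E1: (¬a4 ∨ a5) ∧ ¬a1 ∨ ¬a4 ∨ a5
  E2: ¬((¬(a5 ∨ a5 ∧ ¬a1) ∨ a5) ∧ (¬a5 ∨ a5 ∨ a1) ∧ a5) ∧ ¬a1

No

E1: (¬a4 ∨ a5) ∧ ¬a1 ∨ ¬a4 ∨ a5
    = ¬a4 ∨ a5   (absorption)
E2: ¬((¬(a5 ∨ a5 ∧ ¬a1) ∨ a5) ∧ (¬a5 ∨ a5 ∨ a1) ∧ a5) ∧ ¬a1
    = ¬((¬a5 ∨ a5) ∧ (¬a5 ∨ a5 ∨ a1) ∧ a5) ∧ ¬a1   (absorption)
    = ¬((¬a5 ∨ a5) ∧ a5) ∧ ¬a1   (absorption)
    = ¬a5 ∧ ¬a1   (complement / identity)
These differ: at a1=1, a4=0, a5=1, E1 = 1 but E2 = 0.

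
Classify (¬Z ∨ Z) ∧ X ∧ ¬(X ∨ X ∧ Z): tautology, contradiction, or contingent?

(¬Z ∨ Z) ∧ X ∧ ¬(X ∨ X ∧ Z)
= X ∧ ¬(X ∨ X ∧ Z)   (complement / identity)
= X ∧ ¬X   (absorption)
= False   (complement)

contradiction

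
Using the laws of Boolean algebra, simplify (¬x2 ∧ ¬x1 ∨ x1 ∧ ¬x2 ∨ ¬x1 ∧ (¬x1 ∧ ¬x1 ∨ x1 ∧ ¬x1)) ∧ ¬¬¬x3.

(¬x2 ∨ ¬x1) ∧ ¬x3

(¬x2 ∧ ¬x1 ∨ x1 ∧ ¬x2 ∨ ¬x1 ∧ (¬x1 ∧ ¬x1 ∨ x1 ∧ ¬x1)) ∧ ¬¬¬x3
= (¬x2 ∧ ¬x1 ∨ x1 ∧ ¬x2 ∨ ¬x1 ∧ ¬x1) ∧ ¬¬¬x3   [distribution]
= (¬x2 ∨ ¬x1 ∧ ¬x1) ∧ ¬¬¬x3   [distribution]
= (¬x2 ∨ ¬x1 ∧ ¬x1) ∧ ¬x3   [double negation]
= (¬x2 ∨ ¬x1) ∧ ¬x3   [idempotence]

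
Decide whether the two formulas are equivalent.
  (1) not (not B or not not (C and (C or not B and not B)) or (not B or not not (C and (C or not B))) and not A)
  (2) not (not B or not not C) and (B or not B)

E1: not (not B or not not (C and (C or not B and not B)) or (not B or not not (C and (C or not B))) and not A)
    = not (not B or not not (C and (C or not B)) or (not B or not not (C and (C or not B))) and not A)   [idempotence]
    = not (not B or not not (C and (C or not B)))   [absorption]
    = not (not B or not not C)   [absorption]
    = B and not C   [De Morgan]
E2: not (not B or not not C) and (B or not B)
    = B and not C and (B or not B)   [De Morgan]
    = B and not C   [complement / identity]
Both reduce to B and not C, so they are equivalent.

Yes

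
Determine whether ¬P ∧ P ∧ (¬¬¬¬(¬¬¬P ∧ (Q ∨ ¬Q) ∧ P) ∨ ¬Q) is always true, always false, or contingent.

always false

¬P ∧ P ∧ (¬¬¬¬(¬¬¬P ∧ (Q ∨ ¬Q) ∧ P) ∨ ¬Q)
= ¬P ∧ P ∧ (¬¬¬¬(¬P ∧ (Q ∨ ¬Q) ∧ P) ∨ ¬Q)   (double negation)
= ¬P ∧ P ∧ (¬¬(¬P ∧ (Q ∨ ¬Q) ∧ P) ∨ ¬Q)   (double negation)
= ¬P ∧ P ∧ (¬P ∧ (Q ∨ ¬Q) ∧ P ∨ ¬Q)   (double negation)
= ¬P ∧ P ∧ (¬P ∧ P ∨ ¬Q)   (complement / identity)
= ¬P ∧ P   (absorption)
= False   (complement)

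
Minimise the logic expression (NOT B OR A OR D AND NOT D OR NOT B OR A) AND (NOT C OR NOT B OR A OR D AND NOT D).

NOT B OR A

(NOT B OR A OR D AND NOT D OR NOT B OR A) AND (NOT C OR NOT B OR A OR D AND NOT D)
= (NOT B OR A) AND NOT C OR NOT B OR A OR D AND NOT D   — distribution
= (NOT B OR A) AND NOT C OR NOT B OR A   — complement / identity
= NOT B OR A   — absorption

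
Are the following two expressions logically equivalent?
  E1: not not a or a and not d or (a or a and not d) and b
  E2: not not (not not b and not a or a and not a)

E1: not not a or a and not d or (a or a and not d) and b
    = a or a and not d or (a or a and not d) and b   [double negation]
    = a or a and not d   [absorption]
    = a   [absorption]
E2: not not (not not b and not a or a and not a)
    = not not b and not a or a and not a   [double negation]
    = b and not a or a and not a   [double negation]
    = b and not a   [complement / identity]
These differ: at a=1, b=1, d=0, E1 = 1 but E2 = 0.

No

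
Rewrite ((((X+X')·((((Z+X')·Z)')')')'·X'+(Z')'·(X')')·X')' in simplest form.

Z'+X

((((X+X')·((((Z+X')·Z)')')')'·X'+(Z')'·(X')')·X')'
= (((((((Z+X')·Z)')')')'·X'+(Z')'·(X')')·X')'   (complement / identity)
= (((((Z+X')·Z)')'·X'+(Z')'·(X')')·X')'   (double negation)
= (((((Z+X')·Z)')'·X'+(Z')'·X)·X')'   (double negation)
= (((Z')'·X'+(Z')'·X)·X')'   (absorption)
= ((Z')'·X')'   (distribution)
= Z'+X   (De Morgan)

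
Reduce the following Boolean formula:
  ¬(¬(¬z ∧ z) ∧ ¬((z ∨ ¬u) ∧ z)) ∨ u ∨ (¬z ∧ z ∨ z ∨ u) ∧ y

z ∨ u

¬(¬(¬z ∧ z) ∧ ¬((z ∨ ¬u) ∧ z)) ∨ u ∨ (¬z ∧ z ∨ z ∨ u) ∧ y
= ¬(¬(¬z ∧ z) ∧ ¬z) ∨ u ∨ (¬z ∧ z ∨ z ∨ u) ∧ y   [absorption]
= ¬z ∧ z ∨ z ∨ u ∨ (¬z ∧ z ∨ z ∨ u) ∧ y   [De Morgan]
= ¬z ∧ z ∨ z ∨ u   [absorption]
= z ∨ u   [complement / identity]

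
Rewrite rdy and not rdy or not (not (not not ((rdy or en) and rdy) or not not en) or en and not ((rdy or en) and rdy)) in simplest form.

rdy and not rdy or not (not (not not ((rdy or en) and rdy) or not not en) or en and not ((rdy or en) and rdy))
= rdy and not rdy or not (not ((rdy or en) and rdy) and not en or en and not ((rdy or en) and rdy))
= not (not ((rdy or en) and rdy) and not en or en and not ((rdy or en) and rdy))
= not not ((rdy or en) and rdy)
= not not rdy
= rdy

rdy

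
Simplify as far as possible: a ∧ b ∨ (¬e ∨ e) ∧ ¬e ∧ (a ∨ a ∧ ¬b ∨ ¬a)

a ∧ b ∨ (¬e ∨ e) ∧ ¬e ∧ (a ∨ a ∧ ¬b ∨ ¬a)
= a ∧ b ∨ (¬e ∨ e) ∧ ¬e ∧ (a ∨ ¬a)
= a ∧ b ∨ ¬e ∧ (a ∨ ¬a)
= a ∧ b ∨ ¬e

a ∧ b ∨ ¬e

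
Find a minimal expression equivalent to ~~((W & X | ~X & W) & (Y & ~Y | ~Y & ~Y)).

~~((W & X | ~X & W) & (Y & ~Y | ~Y & ~Y))
= ~~((W & X | ~X & W) & ~Y)   — distribution
= ~~(W & ~Y)   — distribution
= W & ~Y   — double negation

W & ~Y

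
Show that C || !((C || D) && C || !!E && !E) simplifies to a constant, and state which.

true

C || !((C || D) && C || !!E && !E)
= C || !((C || D) && C || E && !E)   [double negation]
= C || !((C || D) && C)   [complement / identity]
= C || !C   [absorption]
= true   [complement]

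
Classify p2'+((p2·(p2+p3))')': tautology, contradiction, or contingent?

p2'+((p2·(p2+p3))')'
= p2'+(p2')'
= p2'+p2
= 1

tautology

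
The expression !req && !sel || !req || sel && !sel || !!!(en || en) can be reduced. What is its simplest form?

!req || !en

!req && !sel || !req || sel && !sel || !!!(en || en)
= !req || sel && !sel || !!!(en || en)   (absorption)
= !req || sel && !sel || !!!en   (idempotence)
= !req || !!!en   (complement / identity)
= !req || !en   (double negation)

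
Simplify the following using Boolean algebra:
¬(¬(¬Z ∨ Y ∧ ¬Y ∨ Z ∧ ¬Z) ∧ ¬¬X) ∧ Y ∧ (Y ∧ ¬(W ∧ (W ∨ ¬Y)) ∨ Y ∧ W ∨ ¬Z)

(¬Z ∨ ¬X) ∧ Y

¬(¬(¬Z ∨ Y ∧ ¬Y ∨ Z ∧ ¬Z) ∧ ¬¬X) ∧ Y ∧ (Y ∧ ¬(W ∧ (W ∨ ¬Y)) ∨ Y ∧ W ∨ ¬Z)
= ¬(¬(¬Z ∨ Y ∧ ¬Y ∨ Z ∧ ¬Z) ∧ ¬¬X) ∧ Y ∧ (Y ∧ ¬W ∨ Y ∧ W ∨ ¬Z)   — absorption
= ¬(¬(¬Z ∨ Z ∧ ¬Z) ∧ ¬¬X) ∧ Y ∧ (Y ∧ ¬W ∨ Y ∧ W ∨ ¬Z)   — complement / identity
= ¬(¬(¬Z ∨ Z ∧ ¬Z) ∧ ¬¬X) ∧ Y ∧ (Y ∨ ¬Z)   — distribution
= (¬Z ∨ Z ∧ ¬Z ∨ ¬X) ∧ Y ∧ (Y ∨ ¬Z)   — De Morgan
= (¬Z ∨ Z ∧ ¬Z ∨ ¬X) ∧ Y   — absorption
= (¬Z ∨ ¬X) ∧ Y   — complement / identity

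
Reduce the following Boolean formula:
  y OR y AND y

y OR y AND y
= y OR y   — idempotence
= y   — idempotence

y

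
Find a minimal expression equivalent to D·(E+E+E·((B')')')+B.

D·(E+E+E·((B')')')+B
= D·(E+E+E·B')+B   (double negation)
= D·(E+E)+B   (absorption)
= D·E+B   (idempotence)

D·E+B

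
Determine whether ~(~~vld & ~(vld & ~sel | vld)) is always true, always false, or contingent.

~(~~vld & ~(vld & ~sel | vld))
= ~(~~vld & ~vld)   — absorption
= ~vld | vld   — De Morgan
= 1   — complement

always true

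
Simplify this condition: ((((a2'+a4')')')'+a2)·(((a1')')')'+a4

((((a2'+a4')')')'+a2)·(((a1')')')'+a4
= ((((a2'+a4')')')'+a2)·(a1')'+a4   (double negation)
= ((a2'+a4')'+a2)·(a1')'+a4   (double negation)
= (a2·a4+a2)·(a1')'+a4   (De Morgan)
= (a2·a4+a2)·a1+a4   (double negation)
= a2·a1+a4   (absorption)

a2·a1+a4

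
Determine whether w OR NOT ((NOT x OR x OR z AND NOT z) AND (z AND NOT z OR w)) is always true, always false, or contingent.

w OR NOT ((NOT x OR x OR z AND NOT z) AND (z AND NOT z OR w))
= w OR NOT ((NOT x OR x) AND (z AND NOT z OR w))   (complement / identity)
= w OR NOT (z AND NOT z OR w)   (complement / identity)
= w OR NOT w   (complement / identity)
= TRUE   (complement)

always true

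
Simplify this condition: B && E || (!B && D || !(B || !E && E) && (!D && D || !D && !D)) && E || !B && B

E

B && E || (!B && D || !(B || !E && E) && (!D && D || !D && !D)) && E || !B && B
= B && E || (!B && D || !B && (!D && D || !D && !D)) && E || !B && B
= B && E || (!B && D || !B && !D) && E || !B && B
= B && E || !B && E || !B && B
= E || !B && B
= E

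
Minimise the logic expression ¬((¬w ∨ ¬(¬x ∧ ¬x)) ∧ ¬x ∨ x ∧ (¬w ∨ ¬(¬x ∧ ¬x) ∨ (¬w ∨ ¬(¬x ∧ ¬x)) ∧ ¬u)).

w ∧ ¬x

¬((¬w ∨ ¬(¬x ∧ ¬x)) ∧ ¬x ∨ x ∧ (¬w ∨ ¬(¬x ∧ ¬x) ∨ (¬w ∨ ¬(¬x ∧ ¬x)) ∧ ¬u))
= ¬((¬w ∨ ¬(¬x ∧ ¬x)) ∧ ¬x ∨ x ∧ (¬w ∨ ¬(¬x ∧ ¬x)))   — absorption
= ¬(¬w ∨ ¬(¬x ∧ ¬x))   — distribution
= ¬(¬w ∨ ¬¬x)   — idempotence
= w ∧ ¬x   — De Morgan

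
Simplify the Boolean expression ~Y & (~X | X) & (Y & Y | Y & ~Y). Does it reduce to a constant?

~Y & (~X | X) & (Y & Y | Y & ~Y)
= ~Y & (Y & Y | Y & ~Y)   [complement / identity]
= ~Y & Y   [distribution]
= 0   [complement]

0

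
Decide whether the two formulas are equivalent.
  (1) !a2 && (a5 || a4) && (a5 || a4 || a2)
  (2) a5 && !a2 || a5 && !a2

E1: !a2 && (a5 || a4) && (a5 || a4 || a2)
    = !a2 && (a5 || a4)   (absorption)
E2: a5 && !a2 || a5 && !a2
    = a5 && !a2   (idempotence)
These differ: at a2=0, a4=1, a5=0, E1 = 1 but E2 = 0.

No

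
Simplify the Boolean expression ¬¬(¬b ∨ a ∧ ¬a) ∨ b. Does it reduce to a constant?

True

¬¬(¬b ∨ a ∧ ¬a) ∨ b
= ¬¬¬b ∨ b   [complement / identity]
= ¬b ∨ b   [double negation]
= True   [complement]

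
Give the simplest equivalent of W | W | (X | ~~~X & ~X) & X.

W | W | (X | ~~~X & ~X) & X
= W | W | (X | ~X & ~X) & X   [double negation]
= W | W | (X | ~X) & X   [idempotence]
= W | W | X   [complement / identity]
= W | X   [idempotence]

W | X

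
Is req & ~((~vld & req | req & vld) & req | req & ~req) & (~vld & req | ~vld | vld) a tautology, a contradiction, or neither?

req & ~((~vld & req | req & vld) & req | req & ~req) & (~vld & req | ~vld | vld)
= req & ~((~vld & req | req & vld) & req | req & ~req) & (~vld | vld)   [absorption]
= req & ~(req & req | req & ~req) & (~vld | vld)   [distribution]
= req & ~(req & req | req & ~req)   [complement / identity]
= req & ~req   [distribution]
= 0   [complement]

contradiction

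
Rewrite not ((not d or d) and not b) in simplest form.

b

not ((not d or d) and not b)
= not not b   — complement / identity
= b   — double negation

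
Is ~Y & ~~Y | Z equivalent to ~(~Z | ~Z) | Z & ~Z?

Yes

E1: ~Y & ~~Y | Z
    = ~Y & Y | Z   — double negation
    = Z   — complement / identity
E2: ~(~Z | ~Z) | Z & ~Z
    = ~(~Z | ~Z)   — complement / identity
    = Z & Z   — De Morgan
    = Z   — idempotence
Both reduce to Z, so they are equivalent.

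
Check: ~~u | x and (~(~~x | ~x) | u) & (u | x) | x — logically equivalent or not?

Yes

E1: ~~u | x
    = u | x   [double negation]
E2: (~(~~x | ~x) | u) & (u | x) | x
    = (~x & x | u) & (u | x) | x   [De Morgan]
    = u & (u | x) | x   [complement / identity]
    = u | x   [absorption]
Both reduce to u | x, so they are equivalent.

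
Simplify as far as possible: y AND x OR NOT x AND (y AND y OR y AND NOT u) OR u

y OR u

y AND x OR NOT x AND (y AND y OR y AND NOT u) OR u
= y AND x OR NOT x AND (y OR NOT u) AND y OR u   [distribution]
= y AND x OR NOT x AND y OR u   [absorption]
= y OR u   [distribution]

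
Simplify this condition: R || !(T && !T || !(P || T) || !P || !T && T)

R || !(T && !T || !(P || T) || !P || !T && T)
= R || !(!(P || T) || !P || !T && T)
= R || !(!(P || T) || !P)
= R || (P || T) && P
= R || P

R || P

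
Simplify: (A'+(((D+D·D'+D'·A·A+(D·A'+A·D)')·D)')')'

(A'+(((D+D·D'+D'·A·A+(D·A'+A·D)')·D)')')'
= A·((D+D·D'+D'·A·A+(D·A'+A·D)')·D)'
= A·((D+D·D'+D'·A·A+D')·D)'
= A·((D+D·D'+D'·A+D')·D)'
= A·((D+D'·A+D')·D)'
= A·((D+D')·D)'
= A·D'

A·D'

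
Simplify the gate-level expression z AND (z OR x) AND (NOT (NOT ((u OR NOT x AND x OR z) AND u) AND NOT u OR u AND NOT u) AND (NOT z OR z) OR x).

z AND (z OR x) AND (NOT (NOT ((u OR NOT x AND x OR z) AND u) AND NOT u OR u AND NOT u) AND (NOT z OR z) OR x)
= z AND (z OR x) AND (NOT (NOT ((u OR NOT x AND x OR z) AND u) AND NOT u OR u AND NOT u) OR x)   — complement / identity
= z AND (z OR x) AND (NOT (NOT ((u OR z) AND u) AND NOT u OR u AND NOT u) OR x)   — complement / identity
= z AND (z OR x) AND (NOT (NOT u AND NOT u OR u AND NOT u) OR x)   — absorption
= z AND (NOT (NOT u AND NOT u OR u AND NOT u) OR x)   — absorption
= z AND (NOT NOT u OR x)   — distribution
= z AND (u OR x)   — double negation

z AND (u OR x)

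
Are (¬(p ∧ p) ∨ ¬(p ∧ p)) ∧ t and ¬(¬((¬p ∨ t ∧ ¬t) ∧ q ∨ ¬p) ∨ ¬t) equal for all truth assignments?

E1: (¬(p ∧ p) ∨ ¬(p ∧ p)) ∧ t
    = ¬(p ∧ p) ∧ t
    = ¬p ∧ t
E2: ¬(¬((¬p ∨ t ∧ ¬t) ∧ q ∨ ¬p) ∨ ¬t)
    = ((¬p ∨ t ∧ ¬t) ∧ q ∨ ¬p) ∧ t
    = (¬p ∧ q ∨ ¬p) ∧ t
    = ¬p ∧ t
Both reduce to ¬p ∧ t, so they are equivalent.

Yes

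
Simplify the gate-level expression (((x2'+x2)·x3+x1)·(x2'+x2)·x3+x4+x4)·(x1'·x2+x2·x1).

(((x2'+x2)·x3+x1)·(x2'+x2)·x3+x4+x4)·(x1'·x2+x2·x1)
= (((x2'+x2)·x3+x1)·(x2'+x2)·x3+x4)·(x1'·x2+x2·x1)   (idempotence)
= (((x2'+x2)·x3+x1)·(x2'+x2)·x3+x4)·x2   (distribution)
= ((x2'+x2)·x3+x4)·x2   (absorption)
= (x3+x4)·x2   (complement / identity)

(x3+x4)·x2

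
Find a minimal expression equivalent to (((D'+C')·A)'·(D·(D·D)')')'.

(D'+C')·A

(((D'+C')·A)'·(D·(D·D)')')'
= (((D'+C')·A)'·(D·D')')'   [idempotence]
= (D'+C')·A+D·D'   [De Morgan]
= (D'+C')·A   [complement / identity]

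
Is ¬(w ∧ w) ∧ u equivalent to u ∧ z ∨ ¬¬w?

No

E1: ¬(w ∧ w) ∧ u
    = ¬w ∧ u   [idempotence]
E2: u ∧ z ∨ ¬¬w
    = u ∧ z ∨ w   [double negation]
These differ: at u=1, w=1, z=1, E1 = 0 but E2 = 1.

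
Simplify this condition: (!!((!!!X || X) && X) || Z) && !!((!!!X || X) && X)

(!!((!!!X || X) && X) || Z) && !!((!!!X || X) && X)
= !!((!!!X || X) && X)   — absorption
= (!!!X || X) && X   — double negation
= (!X || X) && X   — double negation
= X   — complement / identity

X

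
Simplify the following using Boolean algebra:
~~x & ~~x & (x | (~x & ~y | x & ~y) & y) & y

x & y

~~x & ~~x & (x | (~x & ~y | x & ~y) & y) & y
= ~~x & ~~x & (x | ~y & y) & y   [distribution]
= ~~x & (x | ~y & y) & y   [idempotence]
= x & (x | ~y & y) & y   [double negation]
= x & x & y   [complement / identity]
= x & y   [idempotence]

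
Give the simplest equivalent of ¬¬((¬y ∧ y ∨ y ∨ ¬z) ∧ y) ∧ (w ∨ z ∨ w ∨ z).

y ∧ (w ∨ z)

¬¬((¬y ∧ y ∨ y ∨ ¬z) ∧ y) ∧ (w ∨ z ∨ w ∨ z)
= ¬¬((¬y ∧ y ∨ y ∨ ¬z) ∧ y) ∧ (w ∨ z)
= ¬¬((y ∨ ¬z) ∧ y) ∧ (w ∨ z)
= (y ∨ ¬z) ∧ y ∧ (w ∨ z)
= y ∧ (w ∨ z)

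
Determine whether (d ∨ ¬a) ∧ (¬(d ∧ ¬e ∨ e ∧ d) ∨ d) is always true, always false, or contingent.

(d ∨ ¬a) ∧ (¬(d ∧ ¬e ∨ e ∧ d) ∨ d)
= (d ∨ ¬a) ∧ (¬d ∨ d)   [distribution]
= d ∨ ¬a   [complement / identity]
This depends on a, d, so it is not a constant.

contingent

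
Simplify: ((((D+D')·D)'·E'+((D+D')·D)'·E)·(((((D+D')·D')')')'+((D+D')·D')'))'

((((D+D')·D)'·E'+((D+D')·D)'·E)·(((((D+D')·D')')')'+((D+D')·D')'))'
= ((((D+D')·D)'·E'+((D+D')·D)'·E)·(((D+D')·D')'+((D+D')·D')'))'   (double negation)
= ((((D+D')·D)'·E'+((D+D')·D)'·E)·((D+D')·D')')'   (idempotence)
= (((D+D')·D)'·((D+D')·D')')'   (distribution)
= (D+D')·D+(D+D')·D'   (De Morgan)
= D+D'   (distribution)
= 1   (complement)

1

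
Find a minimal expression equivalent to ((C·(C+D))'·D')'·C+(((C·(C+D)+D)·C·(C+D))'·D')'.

((C·(C+D))'·D')'·C+(((C·(C+D)+D)·C·(C+D))'·D')'
= ((C·(C+D))'·D')'·C+((C·(C+D))'·D')'
= ((C·(C+D))'·D')'
= C·(C+D)+D
= C+D

C+D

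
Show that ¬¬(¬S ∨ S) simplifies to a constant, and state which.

¬¬(¬S ∨ S)
= ¬S ∨ S   — double negation
= True   — complement

True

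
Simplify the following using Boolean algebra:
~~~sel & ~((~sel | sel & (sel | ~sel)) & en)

~sel & ~en

~~~sel & ~((~sel | sel & (sel | ~sel)) & en)
= ~sel & ~((~sel | sel & (sel | ~sel)) & en)
= ~sel & ~((~sel | sel) & en)
= ~sel & ~en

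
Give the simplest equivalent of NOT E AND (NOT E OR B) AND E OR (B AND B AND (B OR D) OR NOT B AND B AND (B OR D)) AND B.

NOT E AND (NOT E OR B) AND E OR (B AND B AND (B OR D) OR NOT B AND B AND (B OR D)) AND B
= NOT E AND (NOT E OR B) AND E OR B AND (B OR D) AND B   [distribution]
= NOT E AND (NOT E OR B) AND E OR B AND B   [absorption]
= NOT E AND E OR B AND B   [absorption]
= B AND B   [complement / identity]
= B   [idempotence]

B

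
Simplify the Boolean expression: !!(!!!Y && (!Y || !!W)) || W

!Y || W

!!(!!!Y && (!Y || !!W)) || W
= !!(!Y && (!Y || !!W)) || W
= !!(!Y && (!Y || W)) || W
= !!!Y || W
= !Y || W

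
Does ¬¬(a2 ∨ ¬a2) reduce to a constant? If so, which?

¬¬(a2 ∨ ¬a2)
= a2 ∨ ¬a2
= True

yes, True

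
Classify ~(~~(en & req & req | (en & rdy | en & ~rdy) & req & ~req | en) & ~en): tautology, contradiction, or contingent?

~(~~(en & req & req | (en & rdy | en & ~rdy) & req & ~req | en) & ~en)
= ~(~~(en & req & req | en & req & ~req | en) & ~en)   [distribution]
= ~(~~(en & req | en) & ~en)   [distribution]
= ~(en & req | en) | en   [De Morgan]
= ~en | en   [absorption]
= 1   [complement]

tautology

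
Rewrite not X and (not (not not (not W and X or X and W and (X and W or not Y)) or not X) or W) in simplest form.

not X and (not (not not (not W and X or X and W and (X and W or not Y)) or not X) or W)
= not X and (not (not not (not W and X or X and W) or not X) or W)   — absorption
= not X and (not (not W and X or X and W) and X or W)   — De Morgan
= not X and (not X and X or W)   — distribution
= not X and W   — complement / identity

not X and W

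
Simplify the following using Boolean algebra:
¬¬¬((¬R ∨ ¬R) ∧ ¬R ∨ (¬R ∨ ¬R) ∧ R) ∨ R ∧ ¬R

R

¬¬¬((¬R ∨ ¬R) ∧ ¬R ∨ (¬R ∨ ¬R) ∧ R) ∨ R ∧ ¬R
= ¬¬¬(¬R ∨ ¬R) ∨ R ∧ ¬R   — distribution
= ¬(¬R ∨ ¬R) ∨ R ∧ ¬R   — double negation
= R ∧ R ∨ R ∧ ¬R   — De Morgan
= R   — distribution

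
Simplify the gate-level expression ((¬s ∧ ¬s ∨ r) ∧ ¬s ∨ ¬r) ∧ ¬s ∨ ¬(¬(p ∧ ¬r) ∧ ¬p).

((¬s ∧ ¬s ∨ r) ∧ ¬s ∨ ¬r) ∧ ¬s ∨ ¬(¬(p ∧ ¬r) ∧ ¬p)
= ((¬s ∨ r) ∧ ¬s ∨ ¬r) ∧ ¬s ∨ ¬(¬(p ∧ ¬r) ∧ ¬p)   (idempotence)
= (¬s ∨ ¬r) ∧ ¬s ∨ ¬(¬(p ∧ ¬r) ∧ ¬p)   (absorption)
= (¬s ∨ ¬r) ∧ ¬s ∨ p ∧ ¬r ∨ p   (De Morgan)
= (¬s ∨ ¬r) ∧ ¬s ∨ p   (absorption)
= ¬s ∨ p   (absorption)

¬s ∨ p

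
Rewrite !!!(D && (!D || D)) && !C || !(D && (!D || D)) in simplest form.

!!!(D && (!D || D)) && !C || !(D && (!D || D))
= !(D && (!D || D)) && !C || !(D && (!D || D))
= !(D && (!D || D))
= !D

!D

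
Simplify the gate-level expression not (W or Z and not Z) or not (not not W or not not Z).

not (W or Z and not Z) or not (not not W or not not Z)
= not (W or Z and not Z) or not W and not Z   — De Morgan
= not W or not W and not Z   — complement / identity
= not W   — absorption

not W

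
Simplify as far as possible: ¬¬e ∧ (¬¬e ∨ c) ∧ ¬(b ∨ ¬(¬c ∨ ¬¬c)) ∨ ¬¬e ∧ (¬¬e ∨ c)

¬¬e ∧ (¬¬e ∨ c) ∧ ¬(b ∨ ¬(¬c ∨ ¬¬c)) ∨ ¬¬e ∧ (¬¬e ∨ c)
= ¬¬e ∧ (¬¬e ∨ c) ∧ ¬(b ∨ c ∧ ¬c) ∨ ¬¬e ∧ (¬¬e ∨ c)   [De Morgan]
= ¬¬e ∧ (¬¬e ∨ c) ∧ ¬b ∨ ¬¬e ∧ (¬¬e ∨ c)   [complement / identity]
= ¬¬e ∧ (¬¬e ∨ c)   [absorption]
= ¬¬e   [absorption]
= e   [double negation]

e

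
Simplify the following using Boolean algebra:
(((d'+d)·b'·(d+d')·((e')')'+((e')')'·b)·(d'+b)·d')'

e+d

(((d'+d)·b'·(d+d')·((e')')'+((e')')'·b)·(d'+b)·d')'
= ((b'·(d+d')·((e')')'+((e')')'·b)·(d'+b)·d')'   (complement / identity)
= ((b'·((e')')'+((e')')'·b)·(d'+b)·d')'   (complement / identity)
= (((e')')'·(d'+b)·d')'   (distribution)
= (((e')')'·d')'   (absorption)
= (e')'+d   (De Morgan)
= e+d   (double negation)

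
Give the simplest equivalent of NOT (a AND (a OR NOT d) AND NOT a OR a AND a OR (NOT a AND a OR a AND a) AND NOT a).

NOT a

NOT (a AND (a OR NOT d) AND NOT a OR a AND a OR (NOT a AND a OR a AND a) AND NOT a)
= NOT (a AND (a OR NOT d) AND NOT a OR a AND a OR a AND NOT a)   — distribution
= NOT (a AND NOT a OR a AND a OR a AND NOT a)   — absorption
= NOT (a AND a OR a AND NOT a)   — complement / identity
= NOT a   — distribution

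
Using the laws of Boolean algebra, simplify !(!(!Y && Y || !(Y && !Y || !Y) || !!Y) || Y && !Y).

Y

!(!(!Y && Y || !(Y && !Y || !Y) || !!Y) || Y && !Y)
= !(!(!(Y && !Y || !Y) || !!Y) || Y && !Y)   [complement / identity]
= !(!(!!Y || !!Y) || Y && !Y)   [complement / identity]
= !(!Y && !Y || Y && !Y)   [De Morgan]
= !!Y   [distribution]
= Y   [double negation]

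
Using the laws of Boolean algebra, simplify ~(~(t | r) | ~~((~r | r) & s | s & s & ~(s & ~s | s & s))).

(t | r) & ~s

~(~(t | r) | ~~((~r | r) & s | s & s & ~(s & ~s | s & s)))
= ~(~(t | r) | ~~((~r | r) & s | s & s & ~s))
= (t | r) & ~((~r | r) & s | s & s & ~s)
= (t | r) & ~(s & (~r | r | s & ~s))
= (t | r) & ~(s & (~r | r))
= (t | r) & ~s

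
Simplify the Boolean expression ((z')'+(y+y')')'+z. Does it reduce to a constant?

((z')'+(y+y')')'+z
= z'·(y+y')+z   — De Morgan
= z'+z   — complement / identity
= 1   — complement

1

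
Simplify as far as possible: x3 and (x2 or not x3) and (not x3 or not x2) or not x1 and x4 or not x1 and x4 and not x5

x3 and (x2 or not x3) and (not x3 or not x2) or not x1 and x4 or not x1 and x4 and not x5
= x3 and (x2 and not x2 or not x3) or not x1 and x4 or not x1 and x4 and not x5   — distribution
= x3 and not x3 or not x1 and x4 or not x1 and x4 and not x5   — complement / identity
= x3 and not x3 or not x1 and x4   — absorption
= not x1 and x4   — complement / identity

not x1 and x4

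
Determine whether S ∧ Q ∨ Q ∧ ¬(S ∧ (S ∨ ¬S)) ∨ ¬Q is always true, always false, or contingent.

always true

S ∧ Q ∨ Q ∧ ¬(S ∧ (S ∨ ¬S)) ∨ ¬Q
= S ∧ Q ∨ Q ∧ ¬S ∨ ¬Q   [complement / identity]
= Q ∨ ¬Q   [distribution]
= True   [complement]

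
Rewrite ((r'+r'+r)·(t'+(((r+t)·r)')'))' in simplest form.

((r'+r'+r)·(t'+(((r+t)·r)')'))'
= ((r'+r)·(t'+(((r+t)·r)')'))'   — idempotence
= (t'+(((r+t)·r)')')'   — complement / identity
= (t'+(r')')'   — absorption
= t·r'   — De Morgan

t·r'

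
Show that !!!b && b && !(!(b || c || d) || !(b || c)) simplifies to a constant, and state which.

!!!b && b && !(!(b || c || d) || !(b || c))
= !!!b && b && (b || c || d) && (b || c)   (De Morgan)
= !!!b && b && (b || c)   (absorption)
= !!!b && b   (absorption)
= !b && b   (double negation)
= false   (complement)

false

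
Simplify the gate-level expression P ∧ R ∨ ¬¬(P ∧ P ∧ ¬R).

P

P ∧ R ∨ ¬¬(P ∧ P ∧ ¬R)
= P ∧ R ∨ P ∧ P ∧ ¬R   (double negation)
= P ∧ R ∨ P ∧ ¬R   (idempotence)
= P   (distribution)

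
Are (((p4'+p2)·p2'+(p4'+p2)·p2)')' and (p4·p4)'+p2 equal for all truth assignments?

Yes

E1: (((p4'+p2)·p2'+(p4'+p2)·p2)')'
    = ((p4'+p2)')'   [distribution]
    = p4'+p2   [double negation]
E2: (p4·p4)'+p2
    = p4'+p2   [idempotence]
Both reduce to p4'+p2, so they are equivalent.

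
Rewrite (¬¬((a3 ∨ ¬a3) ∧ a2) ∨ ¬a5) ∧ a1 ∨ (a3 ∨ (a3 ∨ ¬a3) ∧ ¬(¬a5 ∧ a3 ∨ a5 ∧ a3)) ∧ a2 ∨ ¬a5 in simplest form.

(¬¬((a3 ∨ ¬a3) ∧ a2) ∨ ¬a5) ∧ a1 ∨ (a3 ∨ (a3 ∨ ¬a3) ∧ ¬(¬a5 ∧ a3 ∨ a5 ∧ a3)) ∧ a2 ∨ ¬a5
= (¬¬((a3 ∨ ¬a3) ∧ a2) ∨ ¬a5) ∧ a1 ∨ (a3 ∨ (a3 ∨ ¬a3) ∧ ¬a3) ∧ a2 ∨ ¬a5   (distribution)
= ((a3 ∨ ¬a3) ∧ a2 ∨ ¬a5) ∧ a1 ∨ (a3 ∨ (a3 ∨ ¬a3) ∧ ¬a3) ∧ a2 ∨ ¬a5   (double negation)
= ((a3 ∨ ¬a3) ∧ a2 ∨ ¬a5) ∧ a1 ∨ (a3 ∨ ¬a3) ∧ a2 ∨ ¬a5   (complement / identity)
= (a3 ∨ ¬a3) ∧ a2 ∨ ¬a5   (absorption)
= a2 ∨ ¬a5   (complement / identity)

a2 ∨ ¬a5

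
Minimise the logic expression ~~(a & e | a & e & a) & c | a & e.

~~(a & e | a & e & a) & c | a & e
= ~~(a & (e | e & a)) & c | a & e
= ~~(a & e) & c | a & e
= a & e & c | a & e
= a & e

a & e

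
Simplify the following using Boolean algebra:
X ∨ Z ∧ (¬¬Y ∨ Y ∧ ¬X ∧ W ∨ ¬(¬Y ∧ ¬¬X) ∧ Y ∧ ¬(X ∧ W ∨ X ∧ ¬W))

X ∨ Z ∧ Y

X ∨ Z ∧ (¬¬Y ∨ Y ∧ ¬X ∧ W ∨ ¬(¬Y ∧ ¬¬X) ∧ Y ∧ ¬(X ∧ W ∨ X ∧ ¬W))
= X ∨ Z ∧ (¬¬Y ∨ Y ∧ ¬X ∧ W ∨ ¬(¬Y ∧ ¬¬X) ∧ Y ∧ ¬X)   [distribution]
= X ∨ Z ∧ (¬¬Y ∨ Y ∧ ¬X ∧ W ∨ (Y ∨ ¬X) ∧ Y ∧ ¬X)   [De Morgan]
= X ∨ Z ∧ (Y ∨ Y ∧ ¬X ∧ W ∨ (Y ∨ ¬X) ∧ Y ∧ ¬X)   [double negation]
= X ∨ Z ∧ (Y ∨ Y ∧ ¬X ∧ W ∨ Y ∧ ¬X)   [absorption]
= X ∨ Z ∧ (Y ∨ Y ∧ ¬X)   [absorption]
= X ∨ Z ∧ Y   [absorption]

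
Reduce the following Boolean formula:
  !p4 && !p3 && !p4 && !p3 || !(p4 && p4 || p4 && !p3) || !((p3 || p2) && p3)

!p4 && !p3 && !p4 && !p3 || !(p4 && p4 || p4 && !p3) || !((p3 || p2) && p3)
= !p4 && !p3 && !p4 && !p3 || !(p4 && p4 || p4 && !p3) || !p3
= !p4 && !p3 || !(p4 && p4 || p4 && !p3) || !p3
= !p4 && !p3 || !(p4 && (p4 || !p3)) || !p3
= !p4 && !p3 || !p4 || !p3
= !p4 || !p3

!p4 || !p3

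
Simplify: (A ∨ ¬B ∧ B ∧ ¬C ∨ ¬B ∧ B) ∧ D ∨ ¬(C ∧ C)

A ∧ D ∨ ¬C

(A ∨ ¬B ∧ B ∧ ¬C ∨ ¬B ∧ B) ∧ D ∨ ¬(C ∧ C)
= (A ∨ ¬B ∧ B) ∧ D ∨ ¬(C ∧ C)   [absorption]
= A ∧ D ∨ ¬(C ∧ C)   [complement / identity]
= A ∧ D ∨ ¬C   [idempotence]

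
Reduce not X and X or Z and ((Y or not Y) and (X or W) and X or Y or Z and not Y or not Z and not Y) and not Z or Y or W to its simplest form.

Y or W

not X and X or Z and ((Y or not Y) and (X or W) and X or Y or Z and not Y or not Z and not Y) and not Z or Y or W
= Z and ((Y or not Y) and (X or W) and X or Y or Z and not Y or not Z and not Y) and not Z or Y or W   [complement / identity]
= Z and ((Y or not Y) and (X or W) and X or Y or not Y) and not Z or Y or W   [distribution]
= Z and ((Y or not Y) and X or Y or not Y) and not Z or Y or W   [absorption]
= Z and (Y or not Y) and not Z or Y or W   [absorption]
= Z and not Z or Y or W   [complement / identity]
= Y or W   [complement / identity]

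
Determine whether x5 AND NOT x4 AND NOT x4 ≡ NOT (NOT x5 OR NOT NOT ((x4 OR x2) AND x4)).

Yes

E1: x5 AND NOT x4 AND NOT x4
    = x5 AND NOT x4   (idempotence)
E2: NOT (NOT x5 OR NOT NOT ((x4 OR x2) AND x4))
    = x5 AND NOT ((x4 OR x2) AND x4)   (De Morgan)
    = x5 AND NOT x4   (absorption)
Both reduce to x5 AND NOT x4, so they are equivalent.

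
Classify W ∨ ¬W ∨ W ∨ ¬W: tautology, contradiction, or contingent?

tautology

W ∨ ¬W ∨ W ∨ ¬W
= W ∨ ¬W   (idempotence)
= True   (complement)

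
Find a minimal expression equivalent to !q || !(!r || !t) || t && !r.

!q || t

!q || !(!r || !t) || t && !r
= !q || r && t || t && !r   — De Morgan
= !q || t   — distribution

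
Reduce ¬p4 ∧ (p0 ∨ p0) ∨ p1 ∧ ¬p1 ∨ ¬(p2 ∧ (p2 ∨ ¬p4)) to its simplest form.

¬p4 ∧ (p0 ∨ p0) ∨ p1 ∧ ¬p1 ∨ ¬(p2 ∧ (p2 ∨ ¬p4))
= ¬p4 ∧ (p0 ∨ p0) ∨ ¬(p2 ∧ (p2 ∨ ¬p4))   [complement / identity]
= ¬p4 ∧ (p0 ∨ p0) ∨ ¬p2   [absorption]
= ¬p4 ∧ p0 ∨ ¬p2   [idempotence]

¬p4 ∧ p0 ∨ ¬p2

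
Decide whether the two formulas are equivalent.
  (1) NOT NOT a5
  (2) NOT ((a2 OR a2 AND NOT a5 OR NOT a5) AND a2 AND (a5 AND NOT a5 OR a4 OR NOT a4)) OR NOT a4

E1: NOT NOT a5
    = a5
E2: NOT ((a2 OR a2 AND NOT a5 OR NOT a5) AND a2 AND (a5 AND NOT a5 OR a4 OR NOT a4)) OR NOT a4
    = NOT ((a2 OR NOT a5) AND a2 AND (a5 AND NOT a5 OR a4 OR NOT a4)) OR NOT a4
    = NOT (a2 AND (a5 AND NOT a5 OR a4 OR NOT a4)) OR NOT a4
    = NOT (a2 AND (a4 OR NOT a4)) OR NOT a4
    = NOT a2 OR NOT a4
These differ: at a2=0, a4=0, a5=0, E1 = 0 but E2 = 1.

No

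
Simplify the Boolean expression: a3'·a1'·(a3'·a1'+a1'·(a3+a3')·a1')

a3'·a1'

a3'·a1'·(a3'·a1'+a1'·(a3+a3')·a1')
= a3'·a1'·(a3'·a1'+a1'·a1')   — complement / identity
= a3'·a1'·(a3'·a1'+a1')   — idempotence
= a3'·a1'   — absorption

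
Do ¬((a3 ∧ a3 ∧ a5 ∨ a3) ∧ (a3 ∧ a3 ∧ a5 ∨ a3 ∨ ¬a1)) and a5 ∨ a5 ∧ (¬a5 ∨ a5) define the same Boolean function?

E1: ¬((a3 ∧ a3 ∧ a5 ∨ a3) ∧ (a3 ∧ a3 ∧ a5 ∨ a3 ∨ ¬a1))
    = ¬(a3 ∧ a3 ∧ a5 ∨ a3)   (absorption)
    = ¬(a3 ∧ a5 ∨ a3)   (idempotence)
    = ¬a3   (absorption)
E2: a5 ∨ a5 ∧ (¬a5 ∨ a5)
    = a5 ∨ a5   (complement / identity)
    = a5   (idempotence)
These differ: at a1=0, a3=0, a5=0, E1 = 1 but E2 = 0.

No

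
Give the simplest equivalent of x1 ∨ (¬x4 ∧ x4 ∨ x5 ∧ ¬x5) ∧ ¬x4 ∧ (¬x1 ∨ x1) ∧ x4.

x1

x1 ∨ (¬x4 ∧ x4 ∨ x5 ∧ ¬x5) ∧ ¬x4 ∧ (¬x1 ∨ x1) ∧ x4
= x1 ∨ ¬x4 ∧ x4 ∧ ¬x4 ∧ (¬x1 ∨ x1) ∧ x4   (complement / identity)
= x1 ∨ ¬x4 ∧ x4 ∧ ¬x4 ∧ x4   (complement / identity)
= x1 ∨ ¬x4 ∧ x4   (idempotence)
= x1   (complement / identity)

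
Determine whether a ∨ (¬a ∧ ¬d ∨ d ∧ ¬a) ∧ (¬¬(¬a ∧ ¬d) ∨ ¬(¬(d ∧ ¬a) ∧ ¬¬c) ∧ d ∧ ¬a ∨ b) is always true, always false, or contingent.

always true

a ∨ (¬a ∧ ¬d ∨ d ∧ ¬a) ∧ (¬¬(¬a ∧ ¬d) ∨ ¬(¬(d ∧ ¬a) ∧ ¬¬c) ∧ d ∧ ¬a ∨ b)
= a ∨ (¬a ∧ ¬d ∨ d ∧ ¬a) ∧ (¬¬(¬a ∧ ¬d) ∨ (d ∧ ¬a ∨ ¬c) ∧ d ∧ ¬a ∨ b)   (De Morgan)
= a ∨ (¬a ∧ ¬d ∨ d ∧ ¬a) ∧ (¬¬(¬a ∧ ¬d) ∨ d ∧ ¬a ∨ b)   (absorption)
= a ∨ (¬a ∧ ¬d ∨ d ∧ ¬a) ∧ (¬a ∧ ¬d ∨ d ∧ ¬a ∨ b)   (double negation)
= a ∨ ¬a ∧ ¬d ∨ d ∧ ¬a   (absorption)
= a ∨ ¬a   (distribution)
= True   (complement)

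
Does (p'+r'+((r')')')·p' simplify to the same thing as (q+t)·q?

E1: (p'+r'+((r')')')·p'
    = (p'+r'+r')·p'   — double negation
    = (p'+r')·p'   — idempotence
    = p'   — absorption
E2: (q+t)·q
    = q   — absorption
These differ: at p=0, q=0, r=0, t=0, E1 = 1 but E2 = 0.

No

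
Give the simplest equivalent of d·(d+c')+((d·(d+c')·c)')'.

d·(d+c')+((d·(d+c')·c)')'
= d·(d+c')+d·(d+c')·c
= d·(d+c')
= d

d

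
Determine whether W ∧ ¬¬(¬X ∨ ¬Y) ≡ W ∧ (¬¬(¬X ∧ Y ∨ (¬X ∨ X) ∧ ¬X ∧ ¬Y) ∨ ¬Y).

Yes

E1: W ∧ ¬¬(¬X ∨ ¬Y)
    = W ∧ (¬X ∨ ¬Y)   — double negation
E2: W ∧ (¬¬(¬X ∧ Y ∨ (¬X ∨ X) ∧ ¬X ∧ ¬Y) ∨ ¬Y)
    = W ∧ (¬¬(¬X ∧ Y ∨ ¬X ∧ ¬Y) ∨ ¬Y)   — complement / identity
    = W ∧ (¬¬¬X ∨ ¬Y)   — distribution
    = W ∧ (¬X ∨ ¬Y)   — double negation
Both reduce to W ∧ (¬X ∨ ¬Y), so they are equivalent.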